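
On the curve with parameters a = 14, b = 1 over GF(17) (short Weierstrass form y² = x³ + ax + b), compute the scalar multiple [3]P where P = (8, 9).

(3, 11)

Repeated addition: build up to 3P.
2P: tangent at (8, 9): λ = (3·8² + 14)/(2·9) ≡ 2/1. 1⁻¹ ≡ 1 (mod 17) since 1·1 = 1 ≡ 1, so λ ≡ 2·1 ≡ 2.
  x = λ² - 8 - 8 = 4 - 16 ≡ 5; y = λ·(8 - 5) - 9 ≡ 14. → (5, 14)
3P: (5, 14) + (8, 9). λ = (9 - 14)/(8 - 5) ≡ 12/3 mod 17. 3⁻¹ ≡ 6 (mod 17) since 3·6 = 18 ≡ 1, so λ ≡ 4.
  x = λ² - 5 - 8 = 16 - 13 ≡ 3; y = λ·(5 - 3) - 14 ≡ 11. → (3, 11)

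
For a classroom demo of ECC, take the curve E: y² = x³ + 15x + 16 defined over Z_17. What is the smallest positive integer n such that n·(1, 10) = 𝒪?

2P: tangent at (1, 10): λ = (3·1² + 15)/(2·10) ≡ 1/3. 3⁻¹ ≡ 6 (mod 17), so λ ≡ 1·6 ≡ 6.
  x = λ² - 1 - 1 = 36 - 2 ≡ 0; y = λ·(1 - 0) - 10 ≡ 13. → (0, 13)
3P: (0, 13) + (1, 10). λ = (10 - 13)/(1 - 0) ≡ 14/1 mod 17. 1⁻¹ ≡ 1 (mod 17), so λ ≡ 14.
  x = λ² - 0 - 1 = 196 - 1 ≡ 8; y = λ·(0 - 8) - 13 ≡ 11. → (8, 11)
4P: (8, 11) + (1, 10). λ = (10 - 11)/(1 - 8) ≡ 16/10 mod 17. 10⁻¹ ≡ 12 (mod 17) since 10·12 = 120 ≡ 1, so λ ≡ 5.
  x = λ² - 8 - 1 = 25 - 9 ≡ 16; y = λ·(8 - 16) - 11 ≡ 0. → (16, 0)
5P: (16, 0) + (1, 10). λ = (10 - 0)/(1 - 16) ≡ 10/2 mod 17. 2⁻¹ ≡ 9 (mod 17), so λ ≡ 5.
  x = λ² - 16 - 1 = 25 - 17 ≡ 8; y = λ·(16 - 8) - 0 ≡ 6. → (8, 6)
6P: (8, 6) + (1, 10). λ = (10 - 6)/(1 - 8) ≡ 4/10 mod 17. 10⁻¹ ≡ 12 (mod 17) since 10·12 = 120 ≡ 1, so λ ≡ 14.
  x = λ² - 8 - 1 = 196 - 9 ≡ 0; y = λ·(8 - 0) - 6 ≡ 4. → (0, 4)
7P: (0, 4) + (1, 10). λ = (10 - 4)/(1 - 0) ≡ 6/1 mod 17. 1⁻¹ ≡ 1 (mod 17) since 1·1 = 1 ≡ 1, so λ ≡ 6.
  x = λ² - 0 - 1 = 36 - 1 ≡ 1; y = λ·(0 - 1) - 4 ≡ 7. → (1, 7)
8P: (1, 7) + (1, 10): same x and y₁ ≡ -y₂, so the sum is 𝒪.
8P = 𝒪, so the order is 8.

8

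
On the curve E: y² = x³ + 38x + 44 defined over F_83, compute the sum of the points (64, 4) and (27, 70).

(78, 12)

(64, 4) + (27, 70). λ = (70 - 4)/(27 - 64) ≡ 66/46 mod 83. 46⁻¹ ≡ 74 (mod 83), so λ ≡ 70.
  x = λ² - 64 - 27 = 4900 - 91 ≡ 78; y = λ·(64 - 78) - 4 ≡ 12. → (78, 12)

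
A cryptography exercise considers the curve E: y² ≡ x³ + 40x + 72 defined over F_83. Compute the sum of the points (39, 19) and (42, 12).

(72, 58)

(39, 19) + (42, 12). λ = (12 - 19)/(42 - 39) ≡ 76/3 mod 83. 3⁻¹ ≡ 28 (mod 83), so λ ≡ 53.
  x = λ² - 39 - 42 = 2809 - 81 ≡ 72; y = λ·(39 - 72) - 19 ≡ 58. → (72, 58)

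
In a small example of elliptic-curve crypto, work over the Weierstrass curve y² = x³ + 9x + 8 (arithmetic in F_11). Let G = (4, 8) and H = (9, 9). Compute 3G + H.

(6, 6)

First 3G:
Repeated addition: build up to 3G.
2G: tangent at (4, 8): λ = (3·4² + 9)/(2·8) ≡ 2/5. 5⁻¹ ≡ 9 (mod 11) since 5·9 = 45 ≡ 1, so λ ≡ 2·9 ≡ 7.
  x = λ² - 4 - 4 = 49 - 8 ≡ 8; y = λ·(4 - 8) - 8 ≡ 8. → (8, 8)
3G: (8, 8) + (4, 8). λ = (8 - 8)/(4 - 8) ≡ 0/7 mod 11. 7⁻¹ ≡ 8 (mod 11) since 7·8 = 56 ≡ 1, so λ ≡ 0.
  x = λ² - 8 - 4 = 0 - 12 ≡ 10; y = λ·(8 - 10) - 8 ≡ 3. → (10, 3)
3G = (10, 3).
Finally 3G + H:
(10, 3) + (9, 9). λ = (9 - 3)/(9 - 10) ≡ 6/10 mod 11. 10⁻¹ ≡ 10 (mod 11), so λ ≡ 5.
  x = λ² - 10 - 9 = 25 - 19 ≡ 6; y = λ·(10 - 6) - 3 ≡ 6. → (6, 6)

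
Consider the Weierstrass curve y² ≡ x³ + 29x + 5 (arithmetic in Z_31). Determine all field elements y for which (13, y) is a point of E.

x³ + 29x + 5 = 2579 ≡ 6 (mod 31).
6 is a non-residue mod 31; no y exists.

none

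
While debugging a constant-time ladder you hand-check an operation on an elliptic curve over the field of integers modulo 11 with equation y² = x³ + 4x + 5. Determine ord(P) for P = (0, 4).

2P: tangent at (0, 4): λ = (3·0² + 4)/(2·4) ≡ 4/8. 8⁻¹ ≡ 7 (mod 11), so λ ≡ 4·7 ≡ 6.
  x = λ² - 0 - 0 = 36 - 0 ≡ 3; y = λ·(0 - 3) - 4 ≡ 0. → (3, 0)
3P: (3, 0) + (0, 4). λ = (4 - 0)/(0 - 3) ≡ 4/8 mod 11. 8⁻¹ ≡ 7 (mod 11) since 8·7 = 56 ≡ 1, so λ ≡ 6.
  x = λ² - 3 - 0 = 36 - 3 ≡ 0; y = λ·(3 - 0) - 0 ≡ 7. → (0, 7)
4P: (0, 7) + (0, 4): same x and y₁ ≡ -y₂, so the sum is O.
4P = O, so the order is 4.

4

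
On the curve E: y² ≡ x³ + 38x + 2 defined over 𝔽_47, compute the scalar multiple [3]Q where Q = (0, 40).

(18, 28)

Repeated addition: build up to 3Q.
2Q: tangent at (0, 40): λ = (3·0² + 38)/(2·40) ≡ 38/33. 33⁻¹ ≡ 10 (mod 47), so λ ≡ 38·10 ≡ 4.
  x = λ² - 0 - 0 = 16 - 0 ≡ 16; y = λ·(0 - 16) - 40 ≡ 37. → (16, 37)
3Q: (16, 37) + (0, 40). λ = (40 - 37)/(0 - 16) ≡ 3/31 mod 47. 31⁻¹ ≡ 44 (mod 47), so λ ≡ 38.
  x = λ² - 16 - 0 = 1444 - 16 ≡ 18; y = λ·(16 - 18) - 37 ≡ 28. → (18, 28)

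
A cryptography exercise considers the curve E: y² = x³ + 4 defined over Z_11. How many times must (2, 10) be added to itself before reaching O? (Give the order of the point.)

12

2P: tangent at (2, 10): λ = (3·2² + 0)/(2·10) ≡ 1/9. 9⁻¹ ≡ 5 (mod 11) since 9·5 = 45 ≡ 1, so λ ≡ 1·5 ≡ 5.
  x = λ² - 2 - 2 = 25 - 4 ≡ 10; y = λ·(2 - 10) - 10 ≡ 5. → (10, 5)
3P: (10, 5) + (2, 10). λ = (10 - 5)/(2 - 10) ≡ 5/3 mod 11. 3⁻¹ ≡ 4 (mod 11), so λ ≡ 9.
  x = λ² - 10 - 2 = 81 - 12 ≡ 3; y = λ·(10 - 3) - 5 ≡ 3. → (3, 3)
4P: (3, 3) + (2, 10). λ = (10 - 3)/(2 - 3) ≡ 7/10 mod 11. 10⁻¹ ≡ 10 (mod 11), so λ ≡ 4.
  x = λ² - 3 - 2 = 16 - 5 ≡ 0; y = λ·(3 - 0) - 3 ≡ 9. → (0, 9)
5P: (0, 9) + (2, 10). λ = (10 - 9)/(2 - 0) ≡ 1/2 mod 11. 2⁻¹ ≡ 6 (mod 11), so λ ≡ 6.
  x = λ² - 0 - 2 = 36 - 2 ≡ 1; y = λ·(0 - 1) - 9 ≡ 7. → (1, 7)
6P: (1, 7) + (2, 10). λ = (10 - 7)/(2 - 1) ≡ 3/1 mod 11. 1⁻¹ ≡ 1 (mod 11) since 1·1 = 1 ≡ 1, so λ ≡ 3.
  x = λ² - 1 - 2 = 9 - 3 ≡ 6; y = λ·(1 - 6) - 7 ≡ 0. → (6, 0)
7P: (6, 0) + (2, 10). λ = (10 - 0)/(2 - 6) ≡ 10/7 mod 11. 7⁻¹ ≡ 8 (mod 11) since 7·8 = 56 ≡ 1, so λ ≡ 3.
  x = λ² - 6 - 2 = 9 - 8 ≡ 1; y = λ·(6 - 1) - 0 ≡ 4. → (1, 4)
8P: (1, 4) + (2, 10). λ = (10 - 4)/(2 - 1) ≡ 6/1 mod 11. 1⁻¹ ≡ 1 (mod 11), so λ ≡ 6.
  x = λ² - 1 - 2 = 36 - 3 ≡ 0; y = λ·(1 - 0) - 4 ≡ 2. → (0, 2)
9P: (0, 2) + (2, 10). λ = (10 - 2)/(2 - 0) ≡ 8/2 mod 11. 2⁻¹ ≡ 6 (mod 11), so λ ≡ 4.
  x = λ² - 0 - 2 = 16 - 2 ≡ 3; y = λ·(0 - 3) - 2 ≡ 8. → (3, 8)
10P: (3, 8) + (2, 10). λ = (10 - 8)/(2 - 3) ≡ 2/10 mod 11. 10⁻¹ ≡ 10 (mod 11), so λ ≡ 9.
  x = λ² - 3 - 2 = 81 - 5 ≡ 10; y = λ·(3 - 10) - 8 ≡ 6. → (10, 6)
11P: (10, 6) + (2, 10). λ = (10 - 6)/(2 - 10) ≡ 4/3 mod 11. 3⁻¹ ≡ 4 (mod 11), so λ ≡ 5.
  x = λ² - 10 - 2 = 25 - 12 ≡ 2; y = λ·(10 - 2) - 6 ≡ 1. → (2, 1)
12P: (2, 1) + (2, 10): same x and y₁ ≡ -y₂, so the sum is O.
12P = O, so the order is 12.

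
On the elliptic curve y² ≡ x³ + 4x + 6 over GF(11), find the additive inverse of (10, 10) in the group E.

(10, 1)

-(10, 10) = (10, -10 mod 11) = (10, 1).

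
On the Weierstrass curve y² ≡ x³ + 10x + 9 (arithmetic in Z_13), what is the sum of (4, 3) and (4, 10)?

The two points share x = 4 and their y-coordinates satisfy 3 + 10 ≡ 0 (mod 13), so they are inverses. Their sum is ∞.

O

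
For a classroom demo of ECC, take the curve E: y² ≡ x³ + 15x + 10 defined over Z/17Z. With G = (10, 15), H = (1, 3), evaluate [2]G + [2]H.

(8, 8)

First 2G:
Repeated addition: build up to 2G.
2G: tangent at (10, 15): λ = (3·10² + 15)/(2·15) ≡ 9/13. 13⁻¹ ≡ 4 (mod 17), so λ ≡ 9·4 ≡ 2.
  x = λ² - 10 - 10 = 4 - 20 ≡ 1; y = λ·(10 - 1) - 15 ≡ 3. → (1, 3)
2G = (1, 3).
Next 2H:
Repeated addition: build up to 2H.
2H: tangent at (1, 3): λ = (3·1² + 15)/(2·3) ≡ 1/6. 6⁻¹ ≡ 3 (mod 17), so λ ≡ 1·3 ≡ 3.
  x = λ² - 1 - 1 = 9 - 2 ≡ 7; y = λ·(1 - 7) - 3 ≡ 13. → (7, 13)
2H = (7, 13).
Finally 2G + 2H:
(1, 3) + (7, 13). λ = (13 - 3)/(7 - 1) ≡ 10/6 mod 17. 6⁻¹ ≡ 3 (mod 17), so λ ≡ 13.
  x = λ² - 1 - 7 = 169 - 8 ≡ 8; y = λ·(1 - 8) - 3 ≡ 8. → (8, 8)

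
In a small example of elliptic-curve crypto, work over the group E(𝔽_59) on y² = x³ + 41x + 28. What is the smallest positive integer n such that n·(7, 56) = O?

12

2P: tangent at (7, 56): λ = (3·7² + 41)/(2·56) ≡ 11/53. 53⁻¹ ≡ 49 (mod 59) since 53·49 = 2597 ≡ 1, so λ ≡ 11·49 ≡ 8.
  x = λ² - 7 - 7 = 64 - 14 ≡ 50; y = λ·(7 - 50) - 56 ≡ 13. → (50, 13)
3P: (50, 13) + (7, 56). λ = (56 - 13)/(7 - 50) ≡ 43/16 mod 59. 16⁻¹ ≡ 48 (mod 59), so λ ≡ 58.
  x = λ² - 50 - 7 = 3364 - 57 ≡ 3; y = λ·(50 - 3) - 13 ≡ 58. → (3, 58)
4P: (3, 58) + (7, 56). λ = (56 - 58)/(7 - 3) ≡ 57/4 mod 59. 4⁻¹ ≡ 15 (mod 59), so λ ≡ 29.
  x = λ² - 3 - 7 = 841 - 10 ≡ 5; y = λ·(3 - 5) - 58 ≡ 2. → (5, 2)
5P: (5, 2) + (7, 56). λ = (56 - 2)/(7 - 5) ≡ 54/2 mod 59. 2⁻¹ ≡ 30 (mod 59), so λ ≡ 27.
  x = λ² - 5 - 7 = 729 - 12 ≡ 9; y = λ·(5 - 9) - 2 ≡ 8. → (9, 8)
6P: (9, 8) + (7, 56). λ = (56 - 8)/(7 - 9) ≡ 48/57 mod 59. 57⁻¹ ≡ 29 (mod 59), so λ ≡ 35.
  x = λ² - 9 - 7 = 1225 - 16 ≡ 29; y = λ·(9 - 29) - 8 ≡ 0. → (29, 0)
7P: (29, 0) + (7, 56). λ = (56 - 0)/(7 - 29) ≡ 56/37 mod 59. 37⁻¹ ≡ 8 (mod 59) since 37·8 = 296 ≡ 1, so λ ≡ 35.
  x = λ² - 29 - 7 = 1225 - 36 ≡ 9; y = λ·(29 - 9) - 0 ≡ 51. → (9, 51)
8P: (9, 51) + (7, 56). λ = (56 - 51)/(7 - 9) ≡ 5/57 mod 59. 57⁻¹ ≡ 29 (mod 59), so λ ≡ 27.
  x = λ² - 9 - 7 = 729 - 16 ≡ 5; y = λ·(9 - 5) - 51 ≡ 57. → (5, 57)
9P: (5, 57) + (7, 56). λ = (56 - 57)/(7 - 5) ≡ 58/2 mod 59. 2⁻¹ ≡ 30 (mod 59), so λ ≡ 29.
  x = λ² - 5 - 7 = 841 - 12 ≡ 3; y = λ·(5 - 3) - 57 ≡ 1. → (3, 1)
10P: (3, 1) + (7, 56). λ = (56 - 1)/(7 - 3) ≡ 55/4 mod 59. 4⁻¹ ≡ 15 (mod 59), so λ ≡ 58.
  x = λ² - 3 - 7 = 3364 - 10 ≡ 50; y = λ·(3 - 50) - 1 ≡ 46. → (50, 46)
11P: (50, 46) + (7, 56). λ = (56 - 46)/(7 - 50) ≡ 10/16 mod 59. 16⁻¹ ≡ 48 (mod 59), so λ ≡ 8.
  x = λ² - 50 - 7 = 64 - 57 ≡ 7; y = λ·(50 - 7) - 46 ≡ 3. → (7, 3)
12P: (7, 3) + (7, 56): same x and y₁ ≡ -y₂, so the sum is O.
12P = O, so the order is 12.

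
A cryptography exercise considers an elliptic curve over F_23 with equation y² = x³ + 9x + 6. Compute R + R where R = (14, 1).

tangent at (14, 1): λ = (3·14² + 9)/(2·1) ≡ 22/2. 2⁻¹ ≡ 12 (mod 23), so λ ≡ 22·12 ≡ 11.
  x = λ² - 14 - 14 = 121 - 28 ≡ 1; y = λ·(14 - 1) - 1 ≡ 4. → (1, 4)

(1, 4)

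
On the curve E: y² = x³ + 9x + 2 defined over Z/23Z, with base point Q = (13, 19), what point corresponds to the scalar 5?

O

Double-and-add on 5 = (101)₂. Start with Q = (13, 19) for the leading 1-bit.
double: tangent at (13, 19): λ = (3·13² + 9)/(2·19) ≡ 10/15. 15⁻¹ ≡ 20 (mod 23), so λ ≡ 10·20 ≡ 16.
  x = λ² - 13 - 13 = 256 - 26 ≡ 0; y = λ·(13 - 0) - 19 ≡ 5. → (0, 5)
double: tangent at (0, 5): λ = (3·0² + 9)/(2·5) ≡ 9/10. 10⁻¹ ≡ 7 (mod 23) since 10·7 = 70 ≡ 1, so λ ≡ 9·7 ≡ 17.
  x = λ² - 0 - 0 = 289 - 0 ≡ 13; y = λ·(0 - 13) - 5 ≡ 4. → (13, 4)
add Q: (13, 4) + (13, 19): same x and y₁ ≡ -y₂, so the sum is O.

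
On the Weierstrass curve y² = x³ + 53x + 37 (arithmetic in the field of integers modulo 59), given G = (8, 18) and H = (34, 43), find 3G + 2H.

(56, 38)

First 3G:
Repeated addition: build up to 3G.
2G: tangent at (8, 18): λ = (3·8² + 53)/(2·18) ≡ 9/36. 36⁻¹ ≡ 41 (mod 59), so λ ≡ 9·41 ≡ 15.
  x = λ² - 8 - 8 = 225 - 16 ≡ 32; y = λ·(8 - 32) - 18 ≡ 35. → (32, 35)
3G: (32, 35) + (8, 18). λ = (18 - 35)/(8 - 32) ≡ 42/35 mod 59. 35⁻¹ ≡ 27 (mod 59) since 35·27 = 945 ≡ 1, so λ ≡ 13.
  x = λ² - 32 - 8 = 169 - 40 ≡ 11; y = λ·(32 - 11) - 35 ≡ 2. → (11, 2)
3G = (11, 2).
Next 2H:
Repeated addition: build up to 2H.
2H: tangent at (34, 43): λ = (3·34² + 53)/(2·43) ≡ 40/27. 27⁻¹ ≡ 35 (mod 59) since 27·35 = 945 ≡ 1, so λ ≡ 40·35 ≡ 43.
  x = λ² - 34 - 34 = 1849 - 68 ≡ 11; y = λ·(34 - 11) - 43 ≡ 2. → (11, 2)
2H = (11, 2).
Finally 3G + 2H:
tangent at (11, 2): λ = (3·11² + 53)/(2·2) ≡ 3/4. 4⁻¹ ≡ 15 (mod 59), so λ ≡ 3·15 ≡ 45.
  x = λ² - 11 - 11 = 2025 - 22 ≡ 56; y = λ·(11 - 56) - 2 ≡ 38. → (56, 38)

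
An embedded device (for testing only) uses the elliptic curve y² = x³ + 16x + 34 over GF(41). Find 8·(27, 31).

Write Q = (27, 31).
Double-and-add on 8 = (1000)₂. Start with Q = (27, 31) for the leading 1-bit.
double: tangent at (27, 31): λ = (3·27² + 16)/(2·31) ≡ 30/21. 21⁻¹ ≡ 2 (mod 41), so λ ≡ 30·2 ≡ 19.
  x = λ² - 27 - 27 = 361 - 54 ≡ 20; y = λ·(27 - 20) - 31 ≡ 20. → (20, 20)
double: tangent at (20, 20): λ = (3·20² + 16)/(2·20) ≡ 27/40. 40⁻¹ ≡ 40 (mod 41) since 40·40 = 1600 ≡ 1, so λ ≡ 27·40 ≡ 14.
  x = λ² - 20 - 20 = 196 - 40 ≡ 33; y = λ·(20 - 33) - 20 ≡ 3. → (33, 3)
double: tangent at (33, 3): λ = (3·33² + 16)/(2·3) ≡ 3/6. 6⁻¹ ≡ 7 (mod 41) since 6·7 = 42 ≡ 1, so λ ≡ 3·7 ≡ 21.
  x = λ² - 33 - 33 = 441 - 66 ≡ 6; y = λ·(33 - 6) - 3 ≡ 31. → (6, 31)

(6, 31)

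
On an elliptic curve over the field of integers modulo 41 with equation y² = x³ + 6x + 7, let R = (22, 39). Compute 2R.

tangent at (22, 39): λ = (3·22² + 6)/(2·39) ≡ 23/37. 37⁻¹ ≡ 10 (mod 41) since 37·10 = 370 ≡ 1, so λ ≡ 23·10 ≡ 25.
  x = λ² - 22 - 22 = 625 - 44 ≡ 7; y = λ·(22 - 7) - 39 ≡ 8. → (7, 8)

(7, 8)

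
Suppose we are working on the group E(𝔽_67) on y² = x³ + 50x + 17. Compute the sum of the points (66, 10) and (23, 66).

(43, 66)

(66, 10) + (23, 66). λ = (66 - 10)/(23 - 66) ≡ 56/24 mod 67. 24⁻¹ ≡ 14 (mod 67) since 24·14 = 336 ≡ 1, so λ ≡ 47.
  x = λ² - 66 - 23 = 2209 - 89 ≡ 43; y = λ·(66 - 43) - 10 ≡ 66. → (43, 66)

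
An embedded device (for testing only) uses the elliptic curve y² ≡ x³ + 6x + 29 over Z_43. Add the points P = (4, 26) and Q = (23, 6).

(4, 26) + (23, 6). λ = (6 - 26)/(23 - 4) ≡ 23/19 mod 43. 19⁻¹ ≡ 34 (mod 43), so λ ≡ 8.
  x = λ² - 4 - 23 = 64 - 27 ≡ 37; y = λ·(4 - 37) - 26 ≡ 11. → (37, 11)

(37, 11)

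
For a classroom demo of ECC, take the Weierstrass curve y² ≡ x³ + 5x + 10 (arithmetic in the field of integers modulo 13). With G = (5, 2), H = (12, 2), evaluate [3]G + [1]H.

First 3G:
Repeated addition: build up to 3G.
2G: tangent at (5, 2): λ = (3·5² + 5)/(2·2) ≡ 2/4. 4⁻¹ ≡ 10 (mod 13), so λ ≡ 2·10 ≡ 7.
  x = λ² - 5 - 5 = 49 - 10 ≡ 0; y = λ·(5 - 0) - 2 ≡ 7. → (0, 7)
3G: (0, 7) + (5, 2). λ = (2 - 7)/(5 - 0) ≡ 8/5 mod 13. 5⁻¹ ≡ 8 (mod 13) since 5·8 = 40 ≡ 1, so λ ≡ 12.
  x = λ² - 0 - 5 = 144 - 5 ≡ 9; y = λ·(0 - 9) - 7 ≡ 2. → (9, 2)
3G = (9, 2).
Finally 3G + H:
(9, 2) + (12, 2). λ = (2 - 2)/(12 - 9) ≡ 0/3 mod 13. 3⁻¹ ≡ 9 (mod 13), so λ ≡ 0.
  x = λ² - 9 - 12 = 0 - 21 ≡ 5; y = λ·(9 - 5) - 2 ≡ 11. → (5, 11)

(5, 11)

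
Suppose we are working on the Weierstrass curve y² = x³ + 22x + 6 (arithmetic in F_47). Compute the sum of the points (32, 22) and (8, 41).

(32, 22) + (8, 41). λ = (41 - 22)/(8 - 32) ≡ 19/23 mod 47. 23⁻¹ ≡ 45 (mod 47), so λ ≡ 9.
  x = λ² - 32 - 8 = 81 - 40 ≡ 41; y = λ·(32 - 41) - 22 ≡ 38. → (41, 38)

(41, 38)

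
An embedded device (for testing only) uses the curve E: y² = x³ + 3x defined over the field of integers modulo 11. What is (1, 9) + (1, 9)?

(3, 5)

tangent at (1, 9): λ = (3·1² + 3)/(2·9) ≡ 6/7. 7⁻¹ ≡ 8 (mod 11) since 7·8 = 56 ≡ 1, so λ ≡ 6·8 ≡ 4.
  x = λ² - 1 - 1 = 16 - 2 ≡ 3; y = λ·(1 - 3) - 9 ≡ 5. → (3, 5)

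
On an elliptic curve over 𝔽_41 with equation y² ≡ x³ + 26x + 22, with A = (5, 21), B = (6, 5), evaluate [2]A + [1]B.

First 2A:
Repeated addition: build up to 2A.
2A: tangent at (5, 21): λ = (3·5² + 26)/(2·21) ≡ 19/1. 1⁻¹ ≡ 1 (mod 41) since 1·1 = 1 ≡ 1, so λ ≡ 19·1 ≡ 19.
  x = λ² - 5 - 5 = 361 - 10 ≡ 23; y = λ·(5 - 23) - 21 ≡ 6. → (23, 6)
2A = (23, 6).
Finally 2A + B:
(23, 6) + (6, 5). λ = (5 - 6)/(6 - 23) ≡ 40/24 mod 41. 24⁻¹ ≡ 12 (mod 41), so λ ≡ 29.
  x = λ² - 23 - 6 = 841 - 29 ≡ 33; y = λ·(23 - 33) - 6 ≡ 32. → (33, 32)

(33, 32)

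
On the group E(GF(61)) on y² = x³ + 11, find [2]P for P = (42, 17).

tangent at (42, 17): λ = (3·42² + 0)/(2·17) ≡ 46/34. 34⁻¹ ≡ 9 (mod 61), so λ ≡ 46·9 ≡ 48.
  x = λ² - 42 - 42 = 2304 - 84 ≡ 24; y = λ·(42 - 24) - 17 ≡ 54. → (24, 54)

(24, 54)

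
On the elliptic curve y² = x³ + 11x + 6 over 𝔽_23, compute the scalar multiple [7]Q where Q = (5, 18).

Repeated addition: build up to 7Q.
2Q: tangent at (5, 18): λ = (3·5² + 11)/(2·18) ≡ 17/13. 13⁻¹ ≡ 16 (mod 23) since 13·16 = 208 ≡ 1, so λ ≡ 17·16 ≡ 19.
  x = λ² - 5 - 5 = 361 - 10 ≡ 6; y = λ·(5 - 6) - 18 ≡ 9. → (6, 9)
3Q: (6, 9) + (5, 18). λ = (18 - 9)/(5 - 6) ≡ 9/22 mod 23. 22⁻¹ ≡ 22 (mod 23) since 22·22 = 484 ≡ 1, so λ ≡ 14.
  x = λ² - 6 - 5 = 196 - 11 ≡ 1; y = λ·(6 - 1) - 9 ≡ 15. → (1, 15)
4Q: (1, 15) + (5, 18). λ = (18 - 15)/(5 - 1) ≡ 3/4 mod 23. 4⁻¹ ≡ 6 (mod 23) since 4·6 = 24 ≡ 1, so λ ≡ 18.
  x = λ² - 1 - 5 = 324 - 6 ≡ 19; y = λ·(1 - 19) - 15 ≡ 6. → (19, 6)
5Q: (19, 6) + (5, 18). λ = (18 - 6)/(5 - 19) ≡ 12/9 mod 23. 9⁻¹ ≡ 18 (mod 23) since 9·18 = 162 ≡ 1, so λ ≡ 9.
  x = λ² - 19 - 5 = 81 - 24 ≡ 11; y = λ·(19 - 11) - 6 ≡ 20. → (11, 20)
6Q: (11, 20) + (5, 18). λ = (18 - 20)/(5 - 11) ≡ 21/17 mod 23. 17⁻¹ ≡ 19 (mod 23), so λ ≡ 8.
  x = λ² - 11 - 5 = 64 - 16 ≡ 2; y = λ·(11 - 2) - 20 ≡ 6. → (2, 6)
7Q: (2, 6) + (5, 18). λ = (18 - 6)/(5 - 2) ≡ 12/3 mod 23. 3⁻¹ ≡ 8 (mod 23) since 3·8 = 24 ≡ 1, so λ ≡ 4.
  x = λ² - 2 - 5 = 16 - 7 ≡ 9; y = λ·(2 - 9) - 6 ≡ 12. → (9, 12)

(9, 12)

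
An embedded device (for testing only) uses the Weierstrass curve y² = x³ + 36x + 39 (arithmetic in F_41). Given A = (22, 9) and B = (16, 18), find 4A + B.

First 4A:
Double-and-add on 4 = (100)₂. Start with A = (22, 9) for the leading 1-bit.
double: tangent at (22, 9): λ = (3·22² + 36)/(2·9) ≡ 12/18. 18⁻¹ ≡ 16 (mod 41), so λ ≡ 12·16 ≡ 28.
  x = λ² - 22 - 22 = 784 - 44 ≡ 2; y = λ·(22 - 2) - 9 ≡ 18. → (2, 18)
double: tangent at (2, 18): λ = (3·2² + 36)/(2·18) ≡ 7/36. 36⁻¹ ≡ 8 (mod 41) since 36·8 = 288 ≡ 1, so λ ≡ 7·8 ≡ 15.
  x = λ² - 2 - 2 = 225 - 4 ≡ 16; y = λ·(2 - 16) - 18 ≡ 18. → (16, 18)
4A = (16, 18).
Finally 4A + B:
tangent at (16, 18): λ = (3·16² + 36)/(2·18) ≡ 25/36. 36⁻¹ ≡ 8 (mod 41), so λ ≡ 25·8 ≡ 36.
  x = λ² - 16 - 16 = 1296 - 32 ≡ 34; y = λ·(16 - 34) - 18 ≡ 31. → (34, 31)

(34, 31)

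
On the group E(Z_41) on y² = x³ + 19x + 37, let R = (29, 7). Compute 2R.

(24, 34)

tangent at (29, 7): λ = (3·29² + 19)/(2·7) ≡ 0/14. 14⁻¹ ≡ 3 (mod 41) since 14·3 = 42 ≡ 1, so λ ≡ 0·3 ≡ 0.
  x = λ² - 29 - 29 = 0 - 58 ≡ 24; y = λ·(29 - 24) - 7 ≡ 34. → (24, 34)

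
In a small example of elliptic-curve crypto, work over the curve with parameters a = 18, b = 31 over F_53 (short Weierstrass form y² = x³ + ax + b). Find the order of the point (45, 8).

3

2P: tangent at (45, 8): λ = (3·45² + 18)/(2·8) ≡ 51/16. 16⁻¹ ≡ 10 (mod 53) since 16·10 = 160 ≡ 1, so λ ≡ 51·10 ≡ 33.
  x = λ² - 45 - 45 = 1089 - 90 ≡ 45; y = λ·(45 - 45) - 8 ≡ 45. → (45, 45)
3P: (45, 45) + (45, 8): same x and y₁ ≡ -y₂, so the sum is O.
3P = O, so the order is 3.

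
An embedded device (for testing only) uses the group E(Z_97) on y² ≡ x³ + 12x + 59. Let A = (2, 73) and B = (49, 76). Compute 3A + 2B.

First 3A:
Repeated addition: build up to 3A.
2A: tangent at (2, 73): λ = (3·2² + 12)/(2·73) ≡ 24/49. 49⁻¹ ≡ 2 (mod 97) since 49·2 = 98 ≡ 1, so λ ≡ 24·2 ≡ 48.
  x = λ² - 2 - 2 = 2304 - 4 ≡ 69; y = λ·(2 - 69) - 73 ≡ 9. → (69, 9)
3A: (69, 9) + (2, 73). λ = (73 - 9)/(2 - 69) ≡ 64/30 mod 97. 30⁻¹ ≡ 55 (mod 97), so λ ≡ 28.
  x = λ² - 69 - 2 = 784 - 71 ≡ 34; y = λ·(69 - 34) - 9 ≡ 1. → (34, 1)
3A = (34, 1).
Next 2B:
Repeated addition: build up to 2B.
2B: tangent at (49, 76): λ = (3·49² + 12)/(2·76) ≡ 37/55. 55⁻¹ ≡ 30 (mod 97), so λ ≡ 37·30 ≡ 43.
  x = λ² - 49 - 49 = 1849 - 98 ≡ 5; y = λ·(49 - 5) - 76 ≡ 70. → (5, 70)
2B = (5, 70).
Finally 3A + 2B:
(34, 1) + (5, 70). λ = (70 - 1)/(5 - 34) ≡ 69/68 mod 97. 68⁻¹ ≡ 10 (mod 97), so λ ≡ 11.
  x = λ² - 34 - 5 = 121 - 39 ≡ 82; y = λ·(34 - 82) - 1 ≡ 53. → (82, 53)

(82, 53)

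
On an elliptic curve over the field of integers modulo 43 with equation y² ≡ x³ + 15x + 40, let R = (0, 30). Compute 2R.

tangent at (0, 30): λ = (3·0² + 15)/(2·30) ≡ 15/17. 17⁻¹ ≡ 38 (mod 43) since 17·38 = 646 ≡ 1, so λ ≡ 15·38 ≡ 11.
  x = λ² - 0 - 0 = 121 - 0 ≡ 35; y = λ·(0 - 35) - 30 ≡ 15. → (35, 15)

(35, 15)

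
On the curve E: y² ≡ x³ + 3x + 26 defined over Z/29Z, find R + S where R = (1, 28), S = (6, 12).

(16, 20)

(1, 28) + (6, 12). λ = (12 - 28)/(6 - 1) ≡ 13/5 mod 29. 5⁻¹ ≡ 6 (mod 29), so λ ≡ 20.
  x = λ² - 1 - 6 = 400 - 7 ≡ 16; y = λ·(1 - 16) - 28 ≡ 20. → (16, 20)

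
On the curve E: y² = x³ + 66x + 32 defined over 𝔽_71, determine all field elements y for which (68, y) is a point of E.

x³ + 66x + 32 = 318952 ≡ 20 (mod 71).
Square roots of 20 mod 71: 34 and 37 (since 34² = 1156 ≡ 20).

34, 37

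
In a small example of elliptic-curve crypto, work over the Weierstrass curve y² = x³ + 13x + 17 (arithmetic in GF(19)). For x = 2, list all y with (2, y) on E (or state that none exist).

x³ + 13x + 17 = 51 ≡ 13 (mod 19).
13 is a non-residue mod 19; no y exists.

none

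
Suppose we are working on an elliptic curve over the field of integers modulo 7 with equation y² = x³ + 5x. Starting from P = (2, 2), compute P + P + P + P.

Double-and-add on 4 = (100)₂. Start with P = (2, 2) for the leading 1-bit.
double: tangent at (2, 2): λ = (3·2² + 5)/(2·2) ≡ 3/4. 4⁻¹ ≡ 2 (mod 7), so λ ≡ 3·2 ≡ 6.
  x = λ² - 2 - 2 = 36 - 4 ≡ 4; y = λ·(2 - 4) - 2 ≡ 0. → (4, 0)
double: (4, 0) + (4, 0): same x and y₁ ≡ -y₂, so the sum is ∞.

O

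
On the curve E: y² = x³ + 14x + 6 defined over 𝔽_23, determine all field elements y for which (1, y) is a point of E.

x³ + 14x + 6 = 21 ≡ 21 (mod 23).
21 is a non-residue mod 23; no y exists.

none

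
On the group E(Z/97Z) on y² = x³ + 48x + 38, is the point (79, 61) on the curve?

y² = 61² ≡ 35; x³ + 48x + 38 = 496869 ≡ 35 (mod 97). 35 = 35.

yes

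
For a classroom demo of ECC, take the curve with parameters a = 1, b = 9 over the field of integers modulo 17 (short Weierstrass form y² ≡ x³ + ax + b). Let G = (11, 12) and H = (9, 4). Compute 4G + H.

(11, 12)

First 4G:
Double-and-add on 4 = (100)₂. Start with G = (11, 12) for the leading 1-bit.
double: tangent at (11, 12): λ = (3·11² + 1)/(2·12) ≡ 7/7. 7⁻¹ ≡ 5 (mod 17), so λ ≡ 7·5 ≡ 1.
  x = λ² - 11 - 11 = 1 - 22 ≡ 13; y = λ·(11 - 13) - 12 ≡ 3. → (13, 3)
double: tangent at (13, 3): λ = (3·13² + 1)/(2·3) ≡ 15/6. 6⁻¹ ≡ 3 (mod 17) since 6·3 = 18 ≡ 1, so λ ≡ 15·3 ≡ 11.
  x = λ² - 13 - 13 = 121 - 26 ≡ 10; y = λ·(13 - 10) - 3 ≡ 13. → (10, 13)
4G = (10, 13).
Finally 4G + H:
(10, 13) + (9, 4). λ = (4 - 13)/(9 - 10) ≡ 8/16 mod 17. 16⁻¹ ≡ 16 (mod 17), so λ ≡ 9.
  x = λ² - 10 - 9 = 81 - 19 ≡ 11; y = λ·(10 - 11) - 13 ≡ 12. → (11, 12)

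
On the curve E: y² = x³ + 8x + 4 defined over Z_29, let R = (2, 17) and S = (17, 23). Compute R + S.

(2, 17) + (17, 23). λ = (23 - 17)/(17 - 2) ≡ 6/15 mod 29. 15⁻¹ ≡ 2 (mod 29), so λ ≡ 12.
  x = λ² - 2 - 17 = 144 - 19 ≡ 9; y = λ·(2 - 9) - 17 ≡ 15. → (9, 15)

(9, 15)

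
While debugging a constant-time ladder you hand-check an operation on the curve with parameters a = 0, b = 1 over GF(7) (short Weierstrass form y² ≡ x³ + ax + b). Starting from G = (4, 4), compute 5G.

(4, 3)

Repeated addition: build up to 5G.
2G: tangent at (4, 4): λ = (3·4² + 0)/(2·4) ≡ 6/1. 1⁻¹ ≡ 1 (mod 7), so λ ≡ 6·1 ≡ 6.
  x = λ² - 4 - 4 = 36 - 8 ≡ 0; y = λ·(4 - 0) - 4 ≡ 6. → (0, 6)
3G: (0, 6) + (4, 4). λ = (4 - 6)/(4 - 0) ≡ 5/4 mod 7. 4⁻¹ ≡ 2 (mod 7) since 4·2 = 8 ≡ 1, so λ ≡ 3.
  x = λ² - 0 - 4 = 9 - 4 ≡ 5; y = λ·(0 - 5) - 6 ≡ 0. → (5, 0)
4G: (5, 0) + (4, 4). λ = (4 - 0)/(4 - 5) ≡ 4/6 mod 7. 6⁻¹ ≡ 6 (mod 7), so λ ≡ 3.
  x = λ² - 5 - 4 = 9 - 9 ≡ 0; y = λ·(5 - 0) - 0 ≡ 1. → (0, 1)
5G: (0, 1) + (4, 4). λ = (4 - 1)/(4 - 0) ≡ 3/4 mod 7. 4⁻¹ ≡ 2 (mod 7) since 4·2 = 8 ≡ 1, so λ ≡ 6.
  x = λ² - 0 - 4 = 36 - 4 ≡ 4; y = λ·(0 - 4) - 1 ≡ 3. → (4, 3)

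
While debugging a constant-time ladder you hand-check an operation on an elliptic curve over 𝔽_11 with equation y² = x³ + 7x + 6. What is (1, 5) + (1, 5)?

tangent at (1, 5): λ = (3·1² + 7)/(2·5) ≡ 10/10. 10⁻¹ ≡ 10 (mod 11) since 10·10 = 100 ≡ 1, so λ ≡ 10·10 ≡ 1.
  x = λ² - 1 - 1 = 1 - 2 ≡ 10; y = λ·(1 - 10) - 5 ≡ 8. → (10, 8)

(10, 8)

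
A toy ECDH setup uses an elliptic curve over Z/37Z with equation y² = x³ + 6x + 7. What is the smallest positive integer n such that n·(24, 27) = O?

2P: tangent at (24, 27): λ = (3·24² + 6)/(2·27) ≡ 32/17. 17⁻¹ ≡ 24 (mod 37), so λ ≡ 32·24 ≡ 28.
  x = λ² - 24 - 24 = 784 - 48 ≡ 33; y = λ·(24 - 33) - 27 ≡ 17. → (33, 17)
3P: (33, 17) + (24, 27). λ = (27 - 17)/(24 - 33) ≡ 10/28 mod 37. 28⁻¹ ≡ 4 (mod 37), so λ ≡ 3.
  x = λ² - 33 - 24 = 9 - 57 ≡ 26; y = λ·(33 - 26) - 17 ≡ 4. → (26, 4)
4P: (26, 4) + (24, 27). λ = (27 - 4)/(24 - 26) ≡ 23/35 mod 37. 35⁻¹ ≡ 18 (mod 37), so λ ≡ 7.
  x = λ² - 26 - 24 = 49 - 50 ≡ 36; y = λ·(26 - 36) - 4 ≡ 0. → (36, 0)
5P: (36, 0) + (24, 27). λ = (27 - 0)/(24 - 36) ≡ 27/25 mod 37. 25⁻¹ ≡ 3 (mod 37), so λ ≡ 7.
  x = λ² - 36 - 24 = 49 - 60 ≡ 26; y = λ·(36 - 26) - 0 ≡ 33. → (26, 33)
6P: (26, 33) + (24, 27). λ = (27 - 33)/(24 - 26) ≡ 31/35 mod 37. 35⁻¹ ≡ 18 (mod 37), so λ ≡ 3.
  x = λ² - 26 - 24 = 9 - 50 ≡ 33; y = λ·(26 - 33) - 33 ≡ 20. → (33, 20)
7P: (33, 20) + (24, 27). λ = (27 - 20)/(24 - 33) ≡ 7/28 mod 37. 28⁻¹ ≡ 4 (mod 37), so λ ≡ 28.
  x = λ² - 33 - 24 = 784 - 57 ≡ 24; y = λ·(33 - 24) - 20 ≡ 10. → (24, 10)
8P: (24, 10) + (24, 27): same x and y₁ ≡ -y₂, so the sum is O.
8P = O, so the order is 8.

8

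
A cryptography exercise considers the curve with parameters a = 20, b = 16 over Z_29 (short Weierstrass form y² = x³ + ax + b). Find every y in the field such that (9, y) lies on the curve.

none

x³ + 20x + 16 = 925 ≡ 26 (mod 29).
26 is a non-residue mod 29; no y exists.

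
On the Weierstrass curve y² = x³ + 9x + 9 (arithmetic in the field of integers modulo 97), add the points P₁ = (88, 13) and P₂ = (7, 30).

(88, 13) + (7, 30). λ = (30 - 13)/(7 - 88) ≡ 17/16 mod 97. 16⁻¹ ≡ 91 (mod 97) since 16·91 = 1456 ≡ 1, so λ ≡ 92.
  x = λ² - 88 - 7 = 8464 - 95 ≡ 27; y = λ·(88 - 27) - 13 ≡ 70. → (27, 70)

(27, 70)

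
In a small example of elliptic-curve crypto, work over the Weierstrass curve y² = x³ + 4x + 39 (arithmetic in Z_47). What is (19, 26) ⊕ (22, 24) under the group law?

(43, 37)

(19, 26) + (22, 24). λ = (24 - 26)/(22 - 19) ≡ 45/3 mod 47. 3⁻¹ ≡ 16 (mod 47), so λ ≡ 15.
  x = λ² - 19 - 22 = 225 - 41 ≡ 43; y = λ·(19 - 43) - 26 ≡ 37. → (43, 37)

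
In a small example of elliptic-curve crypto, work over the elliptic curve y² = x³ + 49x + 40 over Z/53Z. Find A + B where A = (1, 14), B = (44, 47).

(1, 14) + (44, 47). λ = (47 - 14)/(44 - 1) ≡ 33/43 mod 53. 43⁻¹ ≡ 37 (mod 53), so λ ≡ 2.
  x = λ² - 1 - 44 = 4 - 45 ≡ 12; y = λ·(1 - 12) - 14 ≡ 17. → (12, 17)

(12, 17)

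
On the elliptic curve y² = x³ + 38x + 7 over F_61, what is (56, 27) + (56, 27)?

(49, 43)

tangent at (56, 27): λ = (3·56² + 38)/(2·27) ≡ 52/54. 54⁻¹ ≡ 26 (mod 61) since 54·26 = 1404 ≡ 1, so λ ≡ 52·26 ≡ 10.
  x = λ² - 56 - 56 = 100 - 112 ≡ 49; y = λ·(56 - 49) - 27 ≡ 43. → (49, 43)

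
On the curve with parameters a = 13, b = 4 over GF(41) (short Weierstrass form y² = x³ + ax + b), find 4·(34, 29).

(13, 22)

Write P = (34, 29).
Double-and-add on 4 = (100)₂. Start with P = (34, 29) for the leading 1-bit.
double: tangent at (34, 29): λ = (3·34² + 13)/(2·29) ≡ 37/17. 17⁻¹ ≡ 29 (mod 41) since 17·29 = 493 ≡ 1, so λ ≡ 37·29 ≡ 7.
  x = λ² - 34 - 34 = 49 - 68 ≡ 22; y = λ·(34 - 22) - 29 ≡ 14. → (22, 14)
double: tangent at (22, 14): λ = (3·22² + 13)/(2·14) ≡ 30/28. 28⁻¹ ≡ 22 (mod 41) since 28·22 = 616 ≡ 1, so λ ≡ 30·22 ≡ 4.
  x = λ² - 22 - 22 = 16 - 44 ≡ 13; y = λ·(22 - 13) - 14 ≡ 22. → (13, 22)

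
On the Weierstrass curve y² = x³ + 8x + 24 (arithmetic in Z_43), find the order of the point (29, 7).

2P: tangent at (29, 7): λ = (3·29² + 8)/(2·7) ≡ 37/14. 14⁻¹ ≡ 40 (mod 43), so λ ≡ 37·40 ≡ 18.
  x = λ² - 29 - 29 = 324 - 58 ≡ 8; y = λ·(29 - 8) - 7 ≡ 27. → (8, 27)
3P: (8, 27) + (29, 7). λ = (7 - 27)/(29 - 8) ≡ 23/21 mod 43. 21⁻¹ ≡ 41 (mod 43), so λ ≡ 40.
  x = λ² - 8 - 29 = 1600 - 37 ≡ 15; y = λ·(8 - 15) - 27 ≡ 37. → (15, 37)
4P: (15, 37) + (29, 7). λ = (7 - 37)/(29 - 15) ≡ 13/14 mod 43. 14⁻¹ ≡ 40 (mod 43), so λ ≡ 4.
  x = λ² - 15 - 29 = 16 - 44 ≡ 15; y = λ·(15 - 15) - 37 ≡ 6. → (15, 6)
5P: (15, 6) + (29, 7). λ = (7 - 6)/(29 - 15) ≡ 1/14 mod 43. 14⁻¹ ≡ 40 (mod 43), so λ ≡ 40.
  x = λ² - 15 - 29 = 1600 - 44 ≡ 8; y = λ·(15 - 8) - 6 ≡ 16. → (8, 16)
6P: (8, 16) + (29, 7). λ = (7 - 16)/(29 - 8) ≡ 34/21 mod 43. 21⁻¹ ≡ 41 (mod 43), so λ ≡ 18.
  x = λ² - 8 - 29 = 324 - 37 ≡ 29; y = λ·(8 - 29) - 16 ≡ 36. → (29, 36)
7P: (29, 36) + (29, 7): same x and y₁ ≡ -y₂, so the sum is O.
7P = O, so the order is 7.

7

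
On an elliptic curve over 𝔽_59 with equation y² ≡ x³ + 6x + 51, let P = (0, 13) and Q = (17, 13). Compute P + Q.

(0, 13) + (17, 13). λ = (13 - 13)/(17 - 0) ≡ 0/17 mod 59. 17⁻¹ ≡ 7 (mod 59) since 17·7 = 119 ≡ 1, so λ ≡ 0.
  x = λ² - 0 - 17 = 0 - 17 ≡ 42; y = λ·(0 - 42) - 13 ≡ 46. → (42, 46)

(42, 46)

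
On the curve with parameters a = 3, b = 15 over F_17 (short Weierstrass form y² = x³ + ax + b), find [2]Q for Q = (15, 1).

(5, 6)

tangent at (15, 1): λ = (3·15² + 3)/(2·1) ≡ 15/2. 2⁻¹ ≡ 9 (mod 17) since 2·9 = 18 ≡ 1, so λ ≡ 15·9 ≡ 16.
  x = λ² - 15 - 15 = 256 - 30 ≡ 5; y = λ·(15 - 5) - 1 ≡ 6. → (5, 6)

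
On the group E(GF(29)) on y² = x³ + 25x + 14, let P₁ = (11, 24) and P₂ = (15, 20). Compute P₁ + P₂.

(11, 24) + (15, 20). λ = (20 - 24)/(15 - 11) ≡ 25/4 mod 29. 4⁻¹ ≡ 22 (mod 29), so λ ≡ 28.
  x = λ² - 11 - 15 = 784 - 26 ≡ 4; y = λ·(11 - 4) - 24 ≡ 27. → (4, 27)

(4, 27)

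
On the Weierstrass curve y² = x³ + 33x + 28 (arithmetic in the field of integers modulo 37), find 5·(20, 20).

(8, 29)

Write P = (20, 20).
Double-and-add on 5 = (101)₂. Start with P = (20, 20) for the leading 1-bit.
double: tangent at (20, 20): λ = (3·20² + 33)/(2·20) ≡ 12/3. 3⁻¹ ≡ 25 (mod 37) since 3·25 = 75 ≡ 1, so λ ≡ 12·25 ≡ 4.
  x = λ² - 20 - 20 = 16 - 40 ≡ 13; y = λ·(20 - 13) - 20 ≡ 8. → (13, 8)
double: tangent at (13, 8): λ = (3·13² + 33)/(2·8) ≡ 22/16. 16⁻¹ ≡ 7 (mod 37), so λ ≡ 22·7 ≡ 6.
  x = λ² - 13 - 13 = 36 - 26 ≡ 10; y = λ·(13 - 10) - 8 ≡ 10. → (10, 10)
add P: (10, 10) + (20, 20). λ = (20 - 10)/(20 - 10) ≡ 10/10 mod 37. 10⁻¹ ≡ 26 (mod 37), so λ ≡ 1.
  x = λ² - 10 - 20 = 1 - 30 ≡ 8; y = λ·(10 - 8) - 10 ≡ 29. → (8, 29)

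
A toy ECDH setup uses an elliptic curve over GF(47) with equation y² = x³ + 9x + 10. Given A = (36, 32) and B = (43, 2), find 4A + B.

First 4A:
Repeated addition: build up to 4A.
2A: tangent at (36, 32): λ = (3·36² + 9)/(2·32) ≡ 43/17. 17⁻¹ ≡ 36 (mod 47) since 17·36 = 612 ≡ 1, so λ ≡ 43·36 ≡ 44.
  x = λ² - 36 - 36 = 1936 - 72 ≡ 31; y = λ·(36 - 31) - 32 ≡ 0. → (31, 0)
3A: (31, 0) + (36, 32). λ = (32 - 0)/(36 - 31) ≡ 32/5 mod 47. 5⁻¹ ≡ 19 (mod 47) since 5·19 = 95 ≡ 1, so λ ≡ 44.
  x = λ² - 31 - 36 = 1936 - 67 ≡ 36; y = λ·(31 - 36) - 0 ≡ 15. → (36, 15)
4A: (36, 15) + (36, 32): same x and y₁ ≡ -y₂, so the sum is 𝒪.
4A = 𝒪.
Finally 4A + B:
𝒪 + (43, 2) = (43, 2) (identity).

(43, 2)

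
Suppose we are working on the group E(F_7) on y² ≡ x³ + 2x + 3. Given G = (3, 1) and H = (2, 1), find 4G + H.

First 4G:
Repeated addition: build up to 4G.
2G: tangent at (3, 1): λ = (3·3² + 2)/(2·1) ≡ 1/2. 2⁻¹ ≡ 4 (mod 7) since 2·4 = 8 ≡ 1, so λ ≡ 1·4 ≡ 4.
  x = λ² - 3 - 3 = 16 - 6 ≡ 3; y = λ·(3 - 3) - 1 ≡ 6. → (3, 6)
3G: (3, 6) + (3, 1): same x and y₁ ≡ -y₂, so the sum is O.
4G: O + (3, 1) = (3, 1) (identity).
4G = (3, 1).
Finally 4G + H:
(3, 1) + (2, 1). λ = (1 - 1)/(2 - 3) ≡ 0/6 mod 7. 6⁻¹ ≡ 6 (mod 7) since 6·6 = 36 ≡ 1, so λ ≡ 0.
  x = λ² - 3 - 2 = 0 - 5 ≡ 2; y = λ·(3 - 2) - 1 ≡ 6. → (2, 6)

(2, 6)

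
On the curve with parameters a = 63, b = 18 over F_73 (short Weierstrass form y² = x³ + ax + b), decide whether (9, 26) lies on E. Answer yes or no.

y² = 26² ≡ 19; x³ + 63x + 18 = 1314 ≡ 0 (mod 73). 19 ≠ 0.

no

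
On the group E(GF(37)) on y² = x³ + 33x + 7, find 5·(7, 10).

(36, 26)

Write P = (7, 10).
Double-and-add on 5 = (101)₂. Start with P = (7, 10) for the leading 1-bit.
double: tangent at (7, 10): λ = (3·7² + 33)/(2·10) ≡ 32/20. 20⁻¹ ≡ 13 (mod 37), so λ ≡ 32·13 ≡ 9.
  x = λ² - 7 - 7 = 81 - 14 ≡ 30; y = λ·(7 - 30) - 10 ≡ 5. → (30, 5)
double: tangent at (30, 5): λ = (3·30² + 33)/(2·5) ≡ 32/10. 10⁻¹ ≡ 26 (mod 37), so λ ≡ 32·26 ≡ 18.
  x = λ² - 30 - 30 = 324 - 60 ≡ 5; y = λ·(30 - 5) - 5 ≡ 1. → (5, 1)
add P: (5, 1) + (7, 10). λ = (10 - 1)/(7 - 5) ≡ 9/2 mod 37. 2⁻¹ ≡ 19 (mod 37) since 2·19 = 38 ≡ 1, so λ ≡ 23.
  x = λ² - 5 - 7 = 529 - 12 ≡ 36; y = λ·(5 - 36) - 1 ≡ 26. → (36, 26)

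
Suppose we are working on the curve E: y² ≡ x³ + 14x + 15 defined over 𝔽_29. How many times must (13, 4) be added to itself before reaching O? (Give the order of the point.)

6

2P: tangent at (13, 4): λ = (3·13² + 14)/(2·4) ≡ 28/8. 8⁻¹ ≡ 11 (mod 29), so λ ≡ 28·11 ≡ 18.
  x = λ² - 13 - 13 = 324 - 26 ≡ 8; y = λ·(13 - 8) - 4 ≡ 28. → (8, 28)
3P: (8, 28) + (13, 4). λ = (4 - 28)/(13 - 8) ≡ 5/5 mod 29. 5⁻¹ ≡ 6 (mod 29), so λ ≡ 1.
  x = λ² - 8 - 13 = 1 - 21 ≡ 9; y = λ·(8 - 9) - 28 ≡ 0. → (9, 0)
4P: (9, 0) + (13, 4). λ = (4 - 0)/(13 - 9) ≡ 4/4 mod 29. 4⁻¹ ≡ 22 (mod 29) since 4·22 = 88 ≡ 1, so λ ≡ 1.
  x = λ² - 9 - 13 = 1 - 22 ≡ 8; y = λ·(9 - 8) - 0 ≡ 1. → (8, 1)
5P: (8, 1) + (13, 4). λ = (4 - 1)/(13 - 8) ≡ 3/5 mod 29. 5⁻¹ ≡ 6 (mod 29), so λ ≡ 18.
  x = λ² - 8 - 13 = 324 - 21 ≡ 13; y = λ·(8 - 13) - 1 ≡ 25. → (13, 25)
6P: (13, 25) + (13, 4): same x and y₁ ≡ -y₂, so the sum is O.
6P = O, so the order is 6.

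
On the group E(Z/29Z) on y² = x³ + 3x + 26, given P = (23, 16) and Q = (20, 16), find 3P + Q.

(3, 2)

First 3P:
Repeated addition: build up to 3P.
2P: tangent at (23, 16): λ = (3·23² + 3)/(2·16) ≡ 24/3. 3⁻¹ ≡ 10 (mod 29), so λ ≡ 24·10 ≡ 8.
  x = λ² - 23 - 23 = 64 - 46 ≡ 18; y = λ·(23 - 18) - 16 ≡ 24. → (18, 24)
3P: (18, 24) + (23, 16). λ = (16 - 24)/(23 - 18) ≡ 21/5 mod 29. 5⁻¹ ≡ 6 (mod 29), so λ ≡ 10.
  x = λ² - 18 - 23 = 100 - 41 ≡ 1; y = λ·(18 - 1) - 24 ≡ 1. → (1, 1)
3P = (1, 1).
Finally 3P + Q:
(1, 1) + (20, 16). λ = (16 - 1)/(20 - 1) ≡ 15/19 mod 29. 19⁻¹ ≡ 26 (mod 29), so λ ≡ 13.
  x = λ² - 1 - 20 = 169 - 21 ≡ 3; y = λ·(1 - 3) - 1 ≡ 2. → (3, 2)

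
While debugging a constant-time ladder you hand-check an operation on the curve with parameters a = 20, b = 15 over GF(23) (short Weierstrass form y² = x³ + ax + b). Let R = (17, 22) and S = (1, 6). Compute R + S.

(6, 12)

(17, 22) + (1, 6). λ = (6 - 22)/(1 - 17) ≡ 7/7 mod 23. 7⁻¹ ≡ 10 (mod 23), so λ ≡ 1.
  x = λ² - 17 - 1 = 1 - 18 ≡ 6; y = λ·(17 - 6) - 22 ≡ 12. → (6, 12)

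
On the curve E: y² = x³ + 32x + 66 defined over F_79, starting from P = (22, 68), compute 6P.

Repeated addition: build up to 6P.
2P: tangent at (22, 68): λ = (3·22² + 32)/(2·68) ≡ 62/57. 57⁻¹ ≡ 61 (mod 79), so λ ≡ 62·61 ≡ 69.
  x = λ² - 22 - 22 = 4761 - 44 ≡ 56; y = λ·(22 - 56) - 68 ≡ 35. → (56, 35)
3P: (56, 35) + (22, 68). λ = (68 - 35)/(22 - 56) ≡ 33/45 mod 79. 45⁻¹ ≡ 72 (mod 79), so λ ≡ 6.
  x = λ² - 56 - 22 = 36 - 78 ≡ 37; y = λ·(56 - 37) - 35 ≡ 0. → (37, 0)
4P: (37, 0) + (22, 68). λ = (68 - 0)/(22 - 37) ≡ 68/64 mod 79. 64⁻¹ ≡ 21 (mod 79), so λ ≡ 6.
  x = λ² - 37 - 22 = 36 - 59 ≡ 56; y = λ·(37 - 56) - 0 ≡ 44. → (56, 44)
5P: (56, 44) + (22, 68). λ = (68 - 44)/(22 - 56) ≡ 24/45 mod 79. 45⁻¹ ≡ 72 (mod 79), so λ ≡ 69.
  x = λ² - 56 - 22 = 4761 - 78 ≡ 22; y = λ·(56 - 22) - 44 ≡ 11. → (22, 11)
6P: (22, 11) + (22, 68): same x and y₁ ≡ -y₂, so the sum is O.

O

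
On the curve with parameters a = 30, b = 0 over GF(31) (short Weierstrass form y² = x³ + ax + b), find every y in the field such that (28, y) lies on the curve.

x³ + 30x + 0 = 22792 ≡ 7 (mod 31).
Square roots of 7 mod 31: 10 and 21 (since 10² = 100 ≡ 7).

10, 21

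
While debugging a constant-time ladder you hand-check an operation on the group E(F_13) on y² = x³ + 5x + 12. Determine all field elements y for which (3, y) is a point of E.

none

x³ + 5x + 12 = 54 ≡ 2 (mod 13).
2 is a non-residue mod 13; no y exists.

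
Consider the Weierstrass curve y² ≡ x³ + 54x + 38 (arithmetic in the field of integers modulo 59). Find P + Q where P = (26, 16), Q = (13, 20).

(18, 36)

(26, 16) + (13, 20). λ = (20 - 16)/(13 - 26) ≡ 4/46 mod 59. 46⁻¹ ≡ 9 (mod 59), so λ ≡ 36.
  x = λ² - 26 - 13 = 1296 - 39 ≡ 18; y = λ·(26 - 18) - 16 ≡ 36. → (18, 36)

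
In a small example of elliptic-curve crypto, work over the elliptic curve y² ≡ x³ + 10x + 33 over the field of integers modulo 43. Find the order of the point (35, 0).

2

2P: (35, 0) + (35, 0): same x and y₁ ≡ -y₂, so the sum is O.
2P = O, so the order is 2.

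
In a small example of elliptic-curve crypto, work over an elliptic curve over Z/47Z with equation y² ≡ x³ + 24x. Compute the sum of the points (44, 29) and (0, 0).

(44, 29) + (0, 0). λ = (0 - 29)/(0 - 44) ≡ 18/3 mod 47. 3⁻¹ ≡ 16 (mod 47), so λ ≡ 6.
  x = λ² - 44 - 0 = 36 - 44 ≡ 39; y = λ·(44 - 39) - 29 ≡ 1. → (39, 1)

(39, 1)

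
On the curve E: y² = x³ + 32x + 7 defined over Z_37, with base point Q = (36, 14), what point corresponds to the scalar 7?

(0, 28)

Double-and-add on 7 = (111)₂. Start with Q = (36, 14) for the leading 1-bit.
double: tangent at (36, 14): λ = (3·36² + 32)/(2·14) ≡ 35/28. 28⁻¹ ≡ 4 (mod 37) since 28·4 = 112 ≡ 1, so λ ≡ 35·4 ≡ 29.
  x = λ² - 36 - 36 = 841 - 72 ≡ 29; y = λ·(36 - 29) - 14 ≡ 4. → (29, 4)
add Q: (29, 4) + (36, 14). λ = (14 - 4)/(36 - 29) ≡ 10/7 mod 37. 7⁻¹ ≡ 16 (mod 37), so λ ≡ 12.
  x = λ² - 29 - 36 = 144 - 65 ≡ 5; y = λ·(29 - 5) - 4 ≡ 25. → (5, 25)
double: tangent at (5, 25): λ = (3·5² + 32)/(2·25) ≡ 33/13. 13⁻¹ ≡ 20 (mod 37), so λ ≡ 33·20 ≡ 31.
  x = λ² - 5 - 5 = 961 - 10 ≡ 26; y = λ·(5 - 26) - 25 ≡ 27. → (26, 27)
add Q: (26, 27) + (36, 14). λ = (14 - 27)/(36 - 26) ≡ 24/10 mod 37. 10⁻¹ ≡ 26 (mod 37) since 10·26 = 260 ≡ 1, so λ ≡ 32.
  x = λ² - 26 - 36 = 1024 - 62 ≡ 0; y = λ·(26 - 0) - 27 ≡ 28. → (0, 28)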